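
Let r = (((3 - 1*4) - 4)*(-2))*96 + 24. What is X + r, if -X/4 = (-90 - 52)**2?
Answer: -79672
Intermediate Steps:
X = -80656 (X = -4*(-90 - 52)**2 = -4*(-142)**2 = -4*20164 = -80656)
r = 984 (r = (((3 - 4) - 4)*(-2))*96 + 24 = ((-1 - 4)*(-2))*96 + 24 = -5*(-2)*96 + 24 = 10*96 + 24 = 960 + 24 = 984)
X + r = -80656 + 984 = -79672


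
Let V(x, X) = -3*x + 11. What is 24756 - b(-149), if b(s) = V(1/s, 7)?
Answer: 3687002/149 ≈ 24745.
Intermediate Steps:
V(x, X) = 11 - 3*x
b(s) = 11 - 3/s
24756 - b(-149) = 24756 - (11 - 3/(-149)) = 24756 - (11 - 3*(-1/149)) = 24756 - (11 + 3/149) = 24756 - 1*1642/149 = 24756 - 1642/149 = 3687002/149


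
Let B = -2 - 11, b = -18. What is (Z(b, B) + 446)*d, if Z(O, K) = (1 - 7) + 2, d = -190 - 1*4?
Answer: -85748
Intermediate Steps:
B = -13
d = -194 (d = -190 - 4 = -194)
Z(O, K) = -4 (Z(O, K) = -6 + 2 = -4)
(Z(b, B) + 446)*d = (-4 + 446)*(-194) = 442*(-194) = -85748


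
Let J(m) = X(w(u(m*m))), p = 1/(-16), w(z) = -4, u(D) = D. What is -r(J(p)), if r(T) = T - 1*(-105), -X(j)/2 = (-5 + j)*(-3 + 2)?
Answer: -87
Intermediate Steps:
X(j) = -10 + 2*j (X(j) = -2*(-5 + j)*(-3 + 2) = -2*(-5 + j)*(-1) = -2*(5 - j) = -10 + 2*j)
p = -1/16 ≈ -0.062500
J(m) = -18 (J(m) = -10 + 2*(-4) = -10 - 8 = -18)
r(T) = 105 + T (r(T) = T + 105 = 105 + T)
-r(J(p)) = -(105 - 18) = -1*87 = -87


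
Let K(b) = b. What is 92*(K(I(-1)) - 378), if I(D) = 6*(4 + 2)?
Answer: -31464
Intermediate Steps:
I(D) = 36 (I(D) = 6*6 = 36)
92*(K(I(-1)) - 378) = 92*(36 - 378) = 92*(-342) = -31464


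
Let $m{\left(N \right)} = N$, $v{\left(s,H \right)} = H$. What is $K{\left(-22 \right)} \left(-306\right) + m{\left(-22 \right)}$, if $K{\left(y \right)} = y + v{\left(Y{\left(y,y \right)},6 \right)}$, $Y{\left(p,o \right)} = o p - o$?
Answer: $4874$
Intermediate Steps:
$Y{\left(p,o \right)} = - o + o p$
$K{\left(y \right)} = 6 + y$ ($K{\left(y \right)} = y + 6 = 6 + y$)
$K{\left(-22 \right)} \left(-306\right) + m{\left(-22 \right)} = \left(6 - 22\right) \left(-306\right) - 22 = \left(-16\right) \left(-306\right) - 22 = 4896 - 22 = 4874$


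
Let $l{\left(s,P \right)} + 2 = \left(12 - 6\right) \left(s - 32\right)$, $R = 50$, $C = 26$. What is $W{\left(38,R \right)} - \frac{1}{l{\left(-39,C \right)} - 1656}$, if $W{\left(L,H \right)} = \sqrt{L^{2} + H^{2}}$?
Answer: $\frac{1}{2084} + 2 \sqrt{986} \approx 62.802$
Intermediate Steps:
$l{\left(s,P \right)} = -194 + 6 s$ ($l{\left(s,P \right)} = -2 + \left(12 - 6\right) \left(s - 32\right) = -2 + 6 \left(-32 + s\right) = -2 + \left(-192 + 6 s\right) = -194 + 6 s$)
$W{\left(L,H \right)} = \sqrt{H^{2} + L^{2}}$
$W{\left(38,R \right)} - \frac{1}{l{\left(-39,C \right)} - 1656} = \sqrt{50^{2} + 38^{2}} - \frac{1}{\left(-194 + 6 \left(-39\right)\right) - 1656} = \sqrt{2500 + 1444} - \frac{1}{\left(-194 - 234\right) - 1656} = \sqrt{3944} - \frac{1}{-428 - 1656} = 2 \sqrt{986} - \frac{1}{-2084} = 2 \sqrt{986} - - \frac{1}{2084} = 2 \sqrt{986} + \frac{1}{2084} = \frac{1}{2084} + 2 \sqrt{986}$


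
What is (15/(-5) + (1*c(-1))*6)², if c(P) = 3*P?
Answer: 441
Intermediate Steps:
(15/(-5) + (1*c(-1))*6)² = (15/(-5) + (1*(3*(-1)))*6)² = (15*(-⅕) + (1*(-3))*6)² = (-3 - 3*6)² = (-3 - 18)² = (-21)² = 441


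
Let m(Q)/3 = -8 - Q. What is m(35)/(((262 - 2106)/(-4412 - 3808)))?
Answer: -265095/461 ≈ -575.04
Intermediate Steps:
m(Q) = -24 - 3*Q (m(Q) = 3*(-8 - Q) = -24 - 3*Q)
m(35)/(((262 - 2106)/(-4412 - 3808))) = (-24 - 3*35)/(((262 - 2106)/(-4412 - 3808))) = (-24 - 105)/((-1844/(-8220))) = -129/((-1844*(-1/8220))) = -129/461/2055 = -129*2055/461 = -265095/461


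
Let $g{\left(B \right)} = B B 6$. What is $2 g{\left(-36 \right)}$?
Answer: $15552$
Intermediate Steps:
$g{\left(B \right)} = 6 B^{2}$ ($g{\left(B \right)} = B^{2} \cdot 6 = 6 B^{2}$)
$2 g{\left(-36 \right)} = 2 \cdot 6 \left(-36\right)^{2} = 2 \cdot 6 \cdot 1296 = 2 \cdot 7776 = 15552$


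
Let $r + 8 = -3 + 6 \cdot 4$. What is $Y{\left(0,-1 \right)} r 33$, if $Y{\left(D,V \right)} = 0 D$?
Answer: $0$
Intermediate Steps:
$r = 13$ ($r = -8 + \left(-3 + 6 \cdot 4\right) = -8 + \left(-3 + 24\right) = -8 + 21 = 13$)
$Y{\left(D,V \right)} = 0$
$Y{\left(0,-1 \right)} r 33 = 0 \cdot 13 \cdot 33 = 0 \cdot 33 = 0$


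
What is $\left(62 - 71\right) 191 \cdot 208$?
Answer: $-357552$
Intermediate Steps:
$\left(62 - 71\right) 191 \cdot 208 = \left(-9\right) 191 \cdot 208 = \left(-1719\right) 208 = -357552$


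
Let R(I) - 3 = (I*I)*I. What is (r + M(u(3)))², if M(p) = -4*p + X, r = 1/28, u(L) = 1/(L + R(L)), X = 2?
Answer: 3129361/853776 ≈ 3.6653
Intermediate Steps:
R(I) = 3 + I³ (R(I) = 3 + (I*I)*I = 3 + I²*I = 3 + I³)
u(L) = 1/(3 + L + L³) (u(L) = 1/(L + (3 + L³)) = 1/(3 + L + L³))
r = 1/28 ≈ 0.035714
M(p) = 2 - 4*p (M(p) = -4*p + 2 = 2 - 4*p)
(r + M(u(3)))² = (1/28 + (2 - 4/(3 + 3 + 3³)))² = (1/28 + (2 - 4/(3 + 3 + 27)))² = (1/28 + (2 - 4/33))² = (1/28 + 62/33)² = (1769/924)² = 3129361/853776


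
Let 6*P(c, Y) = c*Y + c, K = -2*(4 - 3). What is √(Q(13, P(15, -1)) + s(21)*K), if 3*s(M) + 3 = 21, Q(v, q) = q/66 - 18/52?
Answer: I*√8346/26 ≈ 3.5137*I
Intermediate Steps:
K = -2 (K = -2*1 = -2)
P(c, Y) = c/6 + Y*c/6 (P(c, Y) = (c*Y + c)/6 = (Y*c + c)/6 = (c + Y*c)/6 = c/6 + Y*c/6)
Q(v, q) = -9/26 + q/66 (Q(v, q) = q*(1/66) - 18*1/52 = q/66 - 9/26 = -9/26 + q/66)
s(M) = 6 (s(M) = -1 + (⅓)*21 = -1 + 7 = 6)
√(Q(13, P(15, -1)) + s(21)*K) = √((-9/26 + ((⅙)*15*(1 - 1))/66) + 6*(-2)) = √((-9/26 + ((⅙)*15*0)/66) - 12) = √((-9/26 + (1/66)*0) - 12) = √((-9/26 + 0) - 12) = √(-9/26 - 12) = √(-321/26) = I*√8346/26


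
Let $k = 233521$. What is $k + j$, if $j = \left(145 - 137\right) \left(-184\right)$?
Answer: $232049$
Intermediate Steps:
$j = -1472$ ($j = 8 \left(-184\right) = -1472$)
$k + j = 233521 - 1472 = 232049$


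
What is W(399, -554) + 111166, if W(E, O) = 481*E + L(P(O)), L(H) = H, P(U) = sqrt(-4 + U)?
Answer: 303085 + 3*I*sqrt(62) ≈ 3.0309e+5 + 23.622*I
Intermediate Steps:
W(E, O) = sqrt(-4 + O) + 481*E (W(E, O) = 481*E + sqrt(-4 + O) = sqrt(-4 + O) + 481*E)
W(399, -554) + 111166 = (sqrt(-4 - 554) + 481*399) + 111166 = (sqrt(-558) + 191919) + 111166 = (3*I*sqrt(62) + 191919) + 111166 = (191919 + 3*I*sqrt(62)) + 111166 = 303085 + 3*I*sqrt(62)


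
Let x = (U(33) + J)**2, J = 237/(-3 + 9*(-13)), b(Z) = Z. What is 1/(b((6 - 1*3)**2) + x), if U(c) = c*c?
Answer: 1600/1890611761 ≈ 8.4629e-7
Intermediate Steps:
U(c) = c**2
J = -79/40 (J = 237/(-3 - 117) = 237/(-120) = 237*(-1/120) = -79/40 ≈ -1.9750)
x = 1890597361/1600 (x = (33**2 - 79/40)**2 = (1089 - 79/40)**2 = (43481/40)**2 = 1890597361/1600 ≈ 1.1816e+6)
1/(b((6 - 1*3)**2) + x) = 1/((6 - 1*3)**2 + 1890597361/1600) = 1/((6 - 3)**2 + 1890597361/1600) = 1/(3**2 + 1890597361/1600) = 1/(9 + 1890597361/1600) = 1/(1890611761/1600) = 1600/1890611761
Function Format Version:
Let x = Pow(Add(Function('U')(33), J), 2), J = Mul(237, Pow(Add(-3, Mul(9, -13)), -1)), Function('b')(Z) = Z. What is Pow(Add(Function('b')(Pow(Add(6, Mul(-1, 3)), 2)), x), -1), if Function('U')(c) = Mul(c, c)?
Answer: Rational(1600, 1890611761) ≈ 8.4629e-7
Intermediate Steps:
Function('U')(c) = Pow(c, 2)
J = Rational(-79, 40) (J = Mul(237, Pow(Add(-3, -117), -1)) = Mul(237, Pow(-120, -1)) = Mul(237, Rational(-1, 120)) = Rational(-79, 40) ≈ -1.9750)
x = Rational(1890597361, 1600) (x = Pow(Add(Pow(33, 2), Rational(-79, 40)), 2) = Pow(Add(1089, Rational(-79, 40)), 2) = Pow(Rational(43481, 40), 2) = Rational(1890597361, 1600) ≈ 1.1816e+6)
Pow(Add(Function('b')(Pow(Add(6, Mul(-1, 3)), 2)), x), -1) = Pow(Add(Pow(Add(6, Mul(-1, 3)), 2), Rational(1890597361, 1600)), -1) = Pow(Add(Pow(Add(6, -3), 2), Rational(1890597361, 1600)), -1) = Pow(Add(Pow(3, 2), Rational(1890597361, 1600)), -1) = Pow(Add(9, Rational(1890597361, 1600)), -1) = Pow(Rational(1890611761, 1600), -1) = Rational(1600, 1890611761)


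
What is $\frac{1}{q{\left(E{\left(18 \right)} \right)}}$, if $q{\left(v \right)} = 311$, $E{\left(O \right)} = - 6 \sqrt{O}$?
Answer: $\frac{1}{311} \approx 0.0032154$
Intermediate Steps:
$\frac{1}{q{\left(E{\left(18 \right)} \right)}} = \frac{1}{311}$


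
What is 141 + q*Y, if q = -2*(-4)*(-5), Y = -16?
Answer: 781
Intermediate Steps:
q = -40 (q = 8*(-5) = -40)
141 + q*Y = 141 - 40*(-16) = 141 + 640 = 781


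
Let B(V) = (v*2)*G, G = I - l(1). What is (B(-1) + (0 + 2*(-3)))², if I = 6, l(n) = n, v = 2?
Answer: 196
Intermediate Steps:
G = 5 (G = 6 - 1*1 = 6 - 1 = 5)
B(V) = 20 (B(V) = (2*2)*5 = 4*5 = 20)
(B(-1) + (0 + 2*(-3)))² = (20 + (0 + 2*(-3)))² = (20 + (0 - 6))² = (20 - 6)² = 14² = 196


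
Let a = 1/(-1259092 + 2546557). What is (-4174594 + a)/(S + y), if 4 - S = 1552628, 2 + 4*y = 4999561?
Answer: 21498574656836/1559039004705 ≈ 13.790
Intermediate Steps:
y = 4999559/4 (y = -1/2 + (1/4)*4999561 = -1/2 + 4999561/4 = 4999559/4 ≈ 1.2499e+6)
S = -1552624 (S = 4 - 1*1552628 = 4 - 1552628 = -1552624)
a = 1/1287465 ≈ 7.7672e-7
(-4174594 + a)/(S + y) = (-4174594 + 1/1287465)/(-1552624 + 4999559/4) = -5374643664209/(1287465*(-1210937/4)) = -5374643664209/1287465*(-4/1210937) = 21498574656836/1559039004705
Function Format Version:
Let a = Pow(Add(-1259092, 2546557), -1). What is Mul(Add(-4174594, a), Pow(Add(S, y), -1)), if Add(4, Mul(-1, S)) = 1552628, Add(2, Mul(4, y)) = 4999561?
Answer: Rational(21498574656836, 1559039004705) ≈ 13.790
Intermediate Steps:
y = Rational(4999559, 4) (y = Add(Rational(-1, 2), Mul(Rational(1, 4), 4999561)) = Add(Rational(-1, 2), Rational(4999561, 4)) = Rational(4999559, 4) ≈ 1.2499e+6)
S = -1552624 (S = Add(4, Mul(-1, 1552628)) = Add(4, -1552628) = -1552624)
a = Rational(1, 1287465) (a = Pow(1287465, -1) = Rational(1, 1287465) ≈ 7.7672e-7)
Mul(Add(-4174594, a), Pow(Add(S, y), -1)) = Mul(Add(-4174594, Rational(1, 1287465)), Pow(Add(-1552624, Rational(4999559, 4)), -1)) = Mul(Rational(-5374643664209, 1287465), Pow(Rational(-1210937, 4), -1)) = Mul(Rational(-5374643664209, 1287465), Rational(-4, 1210937)) = Rational(21498574656836, 1559039004705)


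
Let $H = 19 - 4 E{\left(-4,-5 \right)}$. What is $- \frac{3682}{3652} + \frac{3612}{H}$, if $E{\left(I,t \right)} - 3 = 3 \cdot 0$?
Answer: $\frac{940375}{1826} \approx 514.99$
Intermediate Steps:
$E{\left(I,t \right)} = 3$ ($E{\left(I,t \right)} = 3 + 3 \cdot 0 = 3 + 0 = 3$)
$H = 7$ ($H = 19 - 12 = 7$)
$- \frac{3682}{3652} + \frac{3612}{H} = - \frac{3682}{3652} + \frac{3612}{7} = \left(-3682\right) \frac{1}{3652} + 3612 \cdot \frac{1}{7} = - \frac{1841}{1826} + 516 = \frac{940375}{1826}$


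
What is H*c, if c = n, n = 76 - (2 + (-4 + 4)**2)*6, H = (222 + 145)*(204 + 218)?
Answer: 9911936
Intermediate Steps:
H = 154874 (H = 367*422 = 154874)
n = 64 (n = 76 - (2 + 0**2)*6 = 76 - (2 + 0)*6 = 76 - 2*6 = 76 - 1*12 = 76 - 12 = 64)
c = 64
H*c = 154874*64 = 9911936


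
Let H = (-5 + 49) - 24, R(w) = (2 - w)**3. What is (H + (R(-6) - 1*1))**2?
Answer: 281961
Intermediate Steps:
H = 20 (H = 44 - 24 = 20)
(H + (R(-6) - 1*1))**2 = (20 + (-(-2 - 6)**3 - 1*1))**2 = (20 + (-1*(-8)**3 - 1))**2 = (20 + (-1*(-512) - 1))**2 = (20 + (512 - 1))**2 = (20 + 511)**2 = 531**2 = 281961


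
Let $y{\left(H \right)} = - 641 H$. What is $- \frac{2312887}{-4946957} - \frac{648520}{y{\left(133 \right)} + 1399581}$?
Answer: $- \frac{21038551088}{812740512487} \approx -0.025886$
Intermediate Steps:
$- \frac{2312887}{-4946957} - \frac{648520}{y{\left(133 \right)} + 1399581} = - \frac{2312887}{-4946957} - \frac{648520}{\left(-641\right) 133 + 1399581} = \left(-2312887\right) \left(- \frac{1}{4946957}\right) - \frac{648520}{-85253 + 1399581} = \frac{2312887}{4946957} - \frac{648520}{1314328} = \frac{2312887}{4946957} - \frac{81065}{164291} = - \frac{21038551088}{812740512487}$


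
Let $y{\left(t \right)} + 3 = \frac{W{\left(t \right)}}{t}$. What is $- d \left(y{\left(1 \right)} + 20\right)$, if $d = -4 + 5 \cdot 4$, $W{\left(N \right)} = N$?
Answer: $-288$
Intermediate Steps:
$y{\left(t \right)} = -2$ ($y{\left(t \right)} = -3 + \frac{t}{t} = -3 + 1 = -2$)
$d = 16$ ($d = -4 + 20 = 16$)
$- d \left(y{\left(1 \right)} + 20\right) = \left(-1\right) 16 \left(-2 + 20\right) = \left(-16\right) 18 = -288$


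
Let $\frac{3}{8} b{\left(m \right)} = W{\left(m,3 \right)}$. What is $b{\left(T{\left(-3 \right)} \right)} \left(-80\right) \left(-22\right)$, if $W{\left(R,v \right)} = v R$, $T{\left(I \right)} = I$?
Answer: $-42240$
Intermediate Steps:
$W{\left(R,v \right)} = R v$
$b{\left(m \right)} = 8 m$ ($b{\left(m \right)} = \frac{8 m 3}{3} = \frac{8 \cdot 3 m}{3} = 8 m$)
$b{\left(T{\left(-3 \right)} \right)} \left(-80\right) \left(-22\right) = 8 \left(-3\right) \left(-80\right) \left(-22\right) = \left(-24\right) \left(-80\right) \left(-22\right) = 1920 \left(-22\right) = -42240$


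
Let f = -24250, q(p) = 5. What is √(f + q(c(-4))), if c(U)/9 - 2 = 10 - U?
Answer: I*√24245 ≈ 155.71*I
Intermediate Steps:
c(U) = 108 - 9*U (c(U) = 18 + 9*(10 - U) = 18 + (90 - 9*U) = 108 - 9*U)
√(f + q(c(-4))) = √(-24250 + 5) = √(-24245) = I*√24245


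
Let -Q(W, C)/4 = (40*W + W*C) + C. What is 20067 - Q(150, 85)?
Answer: 95407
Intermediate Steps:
Q(W, C) = -160*W - 4*C - 4*C*W (Q(W, C) = -4*((40*W + W*C) + C) = -4*((40*W + C*W) + C) = -4*(C + 40*W + C*W) = -160*W - 4*C - 4*C*W)
20067 - Q(150, 85) = 20067 - (-160*150 - 4*85 - 4*85*150) = 20067 - (-24000 - 340 - 51000) = 20067 - 1*(-75340) = 20067 + 75340 = 95407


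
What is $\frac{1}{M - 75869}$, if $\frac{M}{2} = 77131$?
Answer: $\frac{1}{78393} \approx 1.2756 \cdot 10^{-5}$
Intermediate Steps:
$M = 154262$ ($M = 2 \cdot 77131 = 154262$)
$\frac{1}{M - 75869} = \frac{1}{154262 - 75869} = \frac{1}{78393}$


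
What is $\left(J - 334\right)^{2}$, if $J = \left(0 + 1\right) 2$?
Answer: $110224$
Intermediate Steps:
$J = 2$ ($J = 1 \cdot 2 = 2$)
$\left(J - 334\right)^{2} = \left(2 - 334\right)^{2} = \left(-332\right)^{2} = 110224$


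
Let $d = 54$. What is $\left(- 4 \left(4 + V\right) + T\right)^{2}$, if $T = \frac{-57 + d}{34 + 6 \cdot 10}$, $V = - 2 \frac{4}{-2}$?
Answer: $\frac{9066121}{8836} \approx 1026.0$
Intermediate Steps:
$V = 4$ ($V = - 2 \cdot 4 \left(- \frac{1}{2}\right) = \left(-2\right) \left(-2\right) = 4$)
$T = - \frac{3}{94}$ ($T = \frac{-57 + 54}{34 + 6 \cdot 10} = - \frac{3}{34 + 60} = - \frac{3}{94} \approx -0.031915$)
$\left(- 4 \left(4 + V\right) + T\right)^{2} = \left(- 4 \left(4 + 4\right) - \frac{3}{94}\right)^{2} = \left(\left(-4\right) 8 - \frac{3}{94}\right)^{2} = \left(-32 - \frac{3}{94}\right)^{2} = \left(- \frac{3011}{94}\right)^{2} = \frac{9066121}{8836}$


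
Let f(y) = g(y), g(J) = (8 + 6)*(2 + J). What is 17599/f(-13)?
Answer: -17599/154 ≈ -114.28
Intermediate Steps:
g(J) = 28 + 14*J (g(J) = 14*(2 + J) = 28 + 14*J)
f(y) = 28 + 14*y
17599/f(-13) = 17599/(28 + 14*(-13)) = 17599/(28 - 182) = 17599/(-154) = 17599*(-1/154) = -17599/154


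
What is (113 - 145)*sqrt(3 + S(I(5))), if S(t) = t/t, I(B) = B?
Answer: -64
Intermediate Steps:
S(t) = 1
(113 - 145)*sqrt(3 + S(I(5))) = (113 - 145)*sqrt(3 + 1) = -32*sqrt(4) = -32*2 = -64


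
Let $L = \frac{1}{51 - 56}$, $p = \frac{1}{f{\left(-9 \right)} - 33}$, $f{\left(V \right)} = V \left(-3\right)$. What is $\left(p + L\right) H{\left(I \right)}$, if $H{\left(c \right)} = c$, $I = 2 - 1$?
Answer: $- \frac{11}{30} \approx -0.36667$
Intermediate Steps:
$I = 1$
$f{\left(V \right)} = - 3 V$
$p = - \frac{1}{6}$ ($p = \frac{1}{\left(-3\right) \left(-9\right) - 33} = \frac{1}{27 - 33} = \frac{1}{-6} = - \frac{1}{6} \approx -0.16667$)
$L = - \frac{1}{5}$ ($L = \frac{1}{-5} = - \frac{1}{5} \approx -0.2$)
$\left(p + L\right) H{\left(I \right)} = \left(- \frac{1}{6} - \frac{1}{5}\right) 1 = \left(- \frac{11}{30}\right) 1 = - \frac{11}{30}$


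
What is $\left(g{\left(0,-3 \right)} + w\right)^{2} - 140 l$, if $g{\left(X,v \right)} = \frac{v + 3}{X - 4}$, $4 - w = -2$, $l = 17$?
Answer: $-2344$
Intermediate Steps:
$w = 6$ ($w = 4 - -2 = 4 + 2 = 6$)
$g{\left(X,v \right)} = \frac{3 + v}{-4 + X}$
$\left(g{\left(0,-3 \right)} + w\right)^{2} - 140 l = \left(\frac{3 - 3}{-4 + 0} + 6\right)^{2} - 2380 = \left(\frac{1}{-4} \cdot 0 + 6\right)^{2} - 2380 = \left(\left(- \frac{1}{4}\right) 0 + 6\right)^{2} - 2380 = \left(0 + 6\right)^{2} - 2380 = 6^{2} - 2380 = 36 - 2380 = -2344$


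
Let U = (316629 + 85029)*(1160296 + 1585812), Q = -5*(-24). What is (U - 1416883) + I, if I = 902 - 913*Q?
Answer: 1102994721523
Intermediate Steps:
Q = 120
I = -108658 (I = 902 - 913*120 = 902 - 109560 = -108658)
U = 1102996247064 (U = 401658*2746108 = 1102996247064)
(U - 1416883) + I = (1102996247064 - 1416883) - 108658 = 1102994830181 - 108658 = 1102994721523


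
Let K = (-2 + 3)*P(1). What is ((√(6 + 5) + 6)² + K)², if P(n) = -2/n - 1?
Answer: 3520 + 1056*√11 ≈ 7022.4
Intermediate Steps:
P(n) = -1 - 2/n
K = -3 (K = (-2 + 3)*((-2 - 1*1)/1) = 1*(1*(-2 - 1)) = 1*(1*(-3)) = 1*(-3) = -3)
((√(6 + 5) + 6)² + K)² = ((√(6 + 5) + 6)² - 3)² = ((√11 + 6)² - 3)² = ((6 + √11)² - 3)² = (-3 + (6 + √11)²)²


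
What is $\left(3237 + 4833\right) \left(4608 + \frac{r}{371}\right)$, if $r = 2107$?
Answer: $\frac{1973316750}{53} \approx 3.7232 \cdot 10^{7}$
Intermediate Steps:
$\left(3237 + 4833\right) \left(4608 + \frac{r}{371}\right) = \left(3237 + 4833\right) \left(4608 + \frac{2107}{371}\right) = 8070 \left(4608 + 2107 \cdot \frac{1}{371}\right) = 8070 \left(4608 + \frac{301}{53}\right) = 8070 \cdot \frac{244525}{53} = \frac{1973316750}{53}$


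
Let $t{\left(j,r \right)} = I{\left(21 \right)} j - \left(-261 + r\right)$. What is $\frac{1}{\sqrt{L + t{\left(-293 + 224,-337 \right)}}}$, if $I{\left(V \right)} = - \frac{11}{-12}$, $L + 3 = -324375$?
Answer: $- \frac{2 i \sqrt{1295373}}{1295373} \approx - 0.0017572 i$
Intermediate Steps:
$L = -324378$ ($L = -3 - 324375 = -324378$)
$I{\left(V \right)} = \frac{11}{12}$ ($I{\left(V \right)} = \left(-11\right) \left(- \frac{1}{12}\right) = \frac{11}{12}$)
$t{\left(j,r \right)} = 261 - r + \frac{11 j}{12}$ ($t{\left(j,r \right)} = \frac{11 j}{12} - \left(-261 + r\right) = 261 - r + \frac{11 j}{12}$)
$\frac{1}{\sqrt{L + t{\left(-293 + 224,-337 \right)}}} = \frac{1}{\sqrt{-324378 + \left(261 - -337 + \frac{11 \left(-293 + 224\right)}{12}\right)}} = \frac{1}{\sqrt{-324378 + \left(261 + 337 + \frac{11}{12} \left(-69\right)\right)}} = \frac{1}{\sqrt{-324378 + \left(261 + 337 - \frac{253}{4}\right)}} = \frac{1}{\sqrt{-324378 + \frac{2139}{4}}} = \frac{1}{\sqrt{- \frac{1295373}{4}}} = \frac{1}{\frac{1}{2} i \sqrt{1295373}} = - \frac{2 i \sqrt{1295373}}{1295373}$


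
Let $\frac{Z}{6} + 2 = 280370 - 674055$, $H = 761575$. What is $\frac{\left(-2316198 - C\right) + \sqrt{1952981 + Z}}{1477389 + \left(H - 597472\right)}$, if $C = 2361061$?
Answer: $- \frac{4677259}{1641492} + \frac{i \sqrt{409141}}{1641492} \approx -2.8494 + 0.00038967 i$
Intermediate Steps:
$Z = -2362122$ ($Z = -12 + 6 \left(280370 - 674055\right) = -12 + 6 \left(-393685\right) = -12 - 2362110 = -2362122$)
$\frac{\left(-2316198 - C\right) + \sqrt{1952981 + Z}}{1477389 + \left(H - 597472\right)} = \frac{\left(-2316198 - 2361061\right) + \sqrt{1952981 - 2362122}}{1477389 + \left(761575 - 597472\right)} = \frac{\left(-2316198 - 2361061\right) + \sqrt{-409141}}{1477389 + \left(761575 - 597472\right)} = \frac{-4677259 + i \sqrt{409141}}{1477389 + 164103} = \frac{-4677259 + i \sqrt{409141}}{1641492} = \left(-4677259 + i \sqrt{409141}\right) \frac{1}{1641492} = - \frac{4677259}{1641492} + \frac{i \sqrt{409141}}{1641492}$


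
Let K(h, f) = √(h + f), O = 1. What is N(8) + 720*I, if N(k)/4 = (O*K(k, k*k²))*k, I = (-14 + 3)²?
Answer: 87120 + 64*√130 ≈ 87850.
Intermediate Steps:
K(h, f) = √(f + h)
I = 121 (I = (-11)² = 121)
N(k) = 4*k*√(k + k³) (N(k) = 4*((1*√(k*k² + k))*k) = 4*((1*√(k³ + k))*k) = 4*((1*√(k + k³))*k) = 4*(√(k + k³)*k) = 4*(k*√(k + k³)) = 4*k*√(k + k³))
N(8) + 720*I = 4*8*√(8 + 8³) + 720*121 = 4*8*√(8 + 512) + 87120 = 4*8*√520 + 87120 = 4*8*(2*√130) + 87120 = 64*√130 + 87120 = 87120 + 64*√130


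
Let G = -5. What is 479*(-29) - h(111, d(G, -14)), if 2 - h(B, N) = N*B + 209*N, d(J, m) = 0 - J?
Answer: -12293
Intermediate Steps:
d(J, m) = -J
h(B, N) = 2 - 209*N - B*N (h(B, N) = 2 - (N*B + 209*N) = 2 - (B*N + 209*N) = 2 - (209*N + B*N) = 2 + (-209*N - B*N) = 2 - 209*N - B*N)
479*(-29) - h(111, d(G, -14)) = 479*(-29) - (2 - (-209)*(-5) - 1*111*(-1*(-5))) = -13891 - (2 - 209*5 - 1*111*5) = -13891 - (2 - 1045 - 555) = -13891 - 1*(-1598) = -13891 + 1598 = -12293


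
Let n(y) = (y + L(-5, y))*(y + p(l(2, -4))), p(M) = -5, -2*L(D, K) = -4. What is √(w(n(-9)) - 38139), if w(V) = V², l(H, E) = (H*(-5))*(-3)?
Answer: I*√28535 ≈ 168.92*I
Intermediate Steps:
l(H, E) = 15*H (l(H, E) = -5*H*(-3) = 15*H)
L(D, K) = 2 (L(D, K) = -½*(-4) = 2)
n(y) = (-5 + y)*(2 + y) (n(y) = (y + 2)*(y - 5) = (2 + y)*(-5 + y) = (-5 + y)*(2 + y))
√(w(n(-9)) - 38139) = √((-10 + (-9)² - 3*(-9))² - 38139) = √((-10 + 81 + 27)² - 38139) = √(98² - 38139) = √(9604 - 38139) = √(-28535) = I*√28535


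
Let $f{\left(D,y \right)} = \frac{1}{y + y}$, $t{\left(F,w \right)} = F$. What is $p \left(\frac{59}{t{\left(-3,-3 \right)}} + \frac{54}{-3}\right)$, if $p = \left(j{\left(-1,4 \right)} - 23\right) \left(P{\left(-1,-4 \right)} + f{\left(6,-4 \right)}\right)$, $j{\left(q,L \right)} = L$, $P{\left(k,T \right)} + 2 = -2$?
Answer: $- \frac{23617}{8} \approx -2952.1$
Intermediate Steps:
$P{\left(k,T \right)} = -4$ ($P{\left(k,T \right)} = -2 - 2 = -4$)
$f{\left(D,y \right)} = \frac{1}{2 y}$
$p = \frac{627}{8}$ ($p = \left(4 - 23\right) \left(-4 + \frac{1}{2 \left(-4\right)}\right) = - 19 \left(-4 + \frac{1}{2} \left(- \frac{1}{4}\right)\right) = - 19 \left(-4 - \frac{1}{8}\right) = \left(-19\right) \left(- \frac{33}{8}\right) = \frac{627}{8} \approx 78.375$)
$p \left(\frac{59}{t{\left(-3,-3 \right)}} + \frac{54}{-3}\right) = \frac{627 \left(\frac{59}{-3} + \frac{54}{-3}\right)}{8} = \frac{627 \left(59 \left(- \frac{1}{3}\right) + 54 \left(- \frac{1}{3}\right)\right)}{8} = \frac{627 \left(- \frac{59}{3} - 18\right)}{8} = \frac{627}{8} \left(- \frac{113}{3}\right) = - \frac{23617}{8}$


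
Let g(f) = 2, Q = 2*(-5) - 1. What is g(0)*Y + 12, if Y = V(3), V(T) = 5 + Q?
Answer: 0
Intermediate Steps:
Q = -11 (Q = -10 - 1 = -11)
V(T) = -6 (V(T) = 5 - 11 = -6)
Y = -6
g(0)*Y + 12 = 2*(-6) + 12 = -12 + 12 = 0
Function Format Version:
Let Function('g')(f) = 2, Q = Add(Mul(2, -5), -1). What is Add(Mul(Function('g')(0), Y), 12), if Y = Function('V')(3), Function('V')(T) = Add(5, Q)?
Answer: 0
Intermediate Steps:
Q = -11 (Q = Add(-10, -1) = -11)
Function('V')(T) = -6 (Function('V')(T) = Add(5, -11) = -6)
Y = -6
Add(Mul(Function('g')(0), Y), 12) = Add(Mul(2, -6), 12) = Add(-12, 12) = 0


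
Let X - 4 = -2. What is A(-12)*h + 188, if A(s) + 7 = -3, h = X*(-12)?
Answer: 428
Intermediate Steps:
X = 2 (X = 4 - 2 = 2)
h = -24 (h = 2*(-12) = -24)
A(s) = -10 (A(s) = -7 - 3 = -10)
A(-12)*h + 188 = -10*(-24) + 188 = 240 + 188 = 428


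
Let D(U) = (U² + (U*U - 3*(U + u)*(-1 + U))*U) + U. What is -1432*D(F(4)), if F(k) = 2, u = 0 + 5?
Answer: 40096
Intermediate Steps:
u = 5
D(U) = U + U² + U*(U² - 3*(-1 + U)*(5 + U)) (D(U) = (U² + (U*U - 3*(U + 5)*(-1 + U))*U) + U = (U² + (U² - 3*(5 + U)*(-1 + U))*U) + U = (U² + (U² - 3*(-1 + U)*(5 + U))*U) + U = (U² + U*(U² - 3*(-1 + U)*(5 + U))) + U = U + U² + U*(U² - 3*(-1 + U)*(5 + U)))
-1432*D(F(4)) = -2864*(16 - 11*2 - 2*2²) = -2864*(16 - 22 - 2*4) = -2864*(16 - 22 - 8) = -2864*(-14) = -1432*(-28) = 40096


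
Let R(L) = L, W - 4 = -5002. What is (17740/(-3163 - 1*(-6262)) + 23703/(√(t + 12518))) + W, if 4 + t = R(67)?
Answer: -15471062/3099 + 23703*√12581/12581 ≈ -4781.0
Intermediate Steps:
W = -4998 (W = 4 - 5002 = -4998)
t = 63 (t = -4 + 67 = 63)
(17740/(-3163 - 1*(-6262)) + 23703/(√(t + 12518))) + W = (17740/(-3163 - 1*(-6262)) + 23703/(√(63 + 12518))) - 4998 = (17740/(-3163 + 6262) + 23703/(√12581)) - 4998 = (17740/3099 + 23703*(√12581/12581)) - 4998 = (17740*(1/3099) + 23703*√12581/12581) - 4998 = (17740/3099 + 23703*√12581/12581) - 4998 = -15471062/3099 + 23703*√12581/12581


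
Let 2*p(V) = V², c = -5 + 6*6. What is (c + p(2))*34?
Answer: 1122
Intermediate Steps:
c = 31 (c = -5 + 36 = 31)
p(V) = V²/2
(c + p(2))*34 = (31 + (½)*2²)*34 = (31 + (½)*4)*34 = (31 + 2)*34 = 33*34 = 1122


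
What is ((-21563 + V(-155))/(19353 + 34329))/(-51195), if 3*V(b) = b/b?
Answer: 32344/4122374985 ≈ 7.8460e-6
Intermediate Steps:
V(b) = ⅓ (V(b) = (b/b)/3 = (⅓)*1 = ⅓)
((-21563 + V(-155))/(19353 + 34329))/(-51195) = ((-21563 + ⅓)/(19353 + 34329))/(-51195) = -64688/3/53682*(-1/51195) = -64688/3*1/53682*(-1/51195) = -32344/80523*(-1/51195) = 32344/4122374985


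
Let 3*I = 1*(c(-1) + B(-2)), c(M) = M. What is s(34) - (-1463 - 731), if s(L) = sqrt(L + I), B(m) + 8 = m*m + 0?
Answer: 2194 + sqrt(291)/3 ≈ 2199.7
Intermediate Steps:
B(m) = -8 + m**2 (B(m) = -8 + (m*m + 0) = -8 + (m**2 + 0) = -8 + m**2)
I = -5/3 (I = (1*(-1 + (-8 + (-2)**2)))/3 = (1*(-1 + (-8 + 4)))/3 = (1*(-1 - 4))/3 = (1*(-5))/3 = (1/3)*(-5) = -5/3 ≈ -1.6667)
s(L) = sqrt(-5/3 + L) (s(L) = sqrt(L - 5/3) = sqrt(-5/3 + L))
s(34) - (-1463 - 731) = sqrt(-15 + 9*34)/3 - (-1463 - 731) = sqrt(-15 + 306)/3 - 1*(-2194) = sqrt(291)/3 + 2194 = 2194 + sqrt(291)/3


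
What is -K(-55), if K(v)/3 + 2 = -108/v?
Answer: 6/55 ≈ 0.10909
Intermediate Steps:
K(v) = -6 - 324/v (K(v) = -6 + 3*(-108/v) = -6 - 324/v)
-K(-55) = -(-6 - 324/(-55)) = -(-6 - 324*(-1/55)) = -(-6 + 324/55) = -1*(-6/55) = 6/55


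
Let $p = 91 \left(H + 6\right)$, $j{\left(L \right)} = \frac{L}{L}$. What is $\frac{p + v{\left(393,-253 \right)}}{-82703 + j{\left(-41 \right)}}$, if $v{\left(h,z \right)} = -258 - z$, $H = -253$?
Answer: $\frac{11241}{41351} \approx 0.27184$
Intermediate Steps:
$j{\left(L \right)} = 1$
$p = -22477$ ($p = 91 \left(-253 + 6\right) = 91 \left(-247\right) = -22477$)
$\frac{p + v{\left(393,-253 \right)}}{-82703 + j{\left(-41 \right)}} = \frac{-22477 - 5}{-82703 + 1} = \frac{-22477 + \left(-258 + 253\right)}{-82702} = \left(-22477 - 5\right) \left(- \frac{1}{82702}\right) = \left(-22482\right) \left(- \frac{1}{82702}\right) = \frac{11241}{41351}$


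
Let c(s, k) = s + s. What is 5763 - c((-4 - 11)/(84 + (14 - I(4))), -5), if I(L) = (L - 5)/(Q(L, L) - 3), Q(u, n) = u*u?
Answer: 489881/85 ≈ 5763.3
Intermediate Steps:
Q(u, n) = u²
I(L) = (-5 + L)/(-3 + L²) (I(L) = (L - 5)/(L² - 3) = (-5 + L)/(-3 + L²))
c(s, k) = 2*s
5763 - c((-4 - 11)/(84 + (14 - I(4))), -5) = 5763 - 2*(-4 - 11)/(84 + (14 - (-5 + 4)/(-3 + 4²))) = 5763 - 2*(-15/(84 + (14 - (-1)/(-3 + 16)))) = 5763 - 2*(-15/(84 + (14 - (-1)/13))) = 5763 - 2*(-15/(84 + (14 - 1*(-1/13)))) = 5763 - 2*(-15/(84 + (14 + 1/13))) = 5763 - 2*(-15/(84 + 183/13)) = 5763 - 2*(-15/1275/13) = 5763 - 2*(-15*13/1275) = 5763 - 2*(-13)/85 = 5763 - 1*(-26/85) = 5763 + 26/85 = 489881/85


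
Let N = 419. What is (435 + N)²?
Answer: 729316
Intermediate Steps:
(435 + N)² = (435 + 419)² = 854² = 729316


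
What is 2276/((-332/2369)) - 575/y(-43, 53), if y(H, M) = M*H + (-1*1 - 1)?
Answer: -3074651316/189323 ≈ -16240.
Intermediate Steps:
y(H, M) = -2 + H*M (y(H, M) = H*M + (-1 - 1) = H*M - 2 = -2 + H*M)
2276/((-332/2369)) - 575/y(-43, 53) = 2276/((-332/2369)) - 575/(-2 - 43*53) = 2276/((-332*1/2369)) - 575/(-2 - 2279) = 2276/(-332/2369) - 575/(-2281) = 2276*(-2369/332) - 575*(-1/2281) = -1347961/83 + 575/2281 = -3074651316/189323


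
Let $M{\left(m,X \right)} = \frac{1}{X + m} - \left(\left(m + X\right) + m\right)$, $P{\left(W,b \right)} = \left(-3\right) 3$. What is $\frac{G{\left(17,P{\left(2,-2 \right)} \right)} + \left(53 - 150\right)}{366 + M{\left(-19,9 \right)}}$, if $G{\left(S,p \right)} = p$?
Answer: $- \frac{1060}{3949} \approx -0.26842$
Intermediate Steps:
$P{\left(W,b \right)} = -9$
$M{\left(m,X \right)} = \frac{1}{X + m} - X - 2 m$ ($M{\left(m,X \right)} = \frac{1}{X + m} - \left(\left(X + m\right) + m\right) = \frac{1}{X + m} - \left(X + 2 m\right) = \frac{1}{X + m} - X - 2 m$)
$\frac{G{\left(17,P{\left(2,-2 \right)} \right)} + \left(53 - 150\right)}{366 + M{\left(-19,9 \right)}} = \frac{-9 + \left(53 - 150\right)}{366 + \frac{1 - 9^{2} - 2 \left(-19\right)^{2} - 27 \left(-19\right)}{9 - 19}} = \frac{-9 - 97}{366 + \frac{1 - 81 - 722 + 513}{-10}} = - \frac{106}{366 - \frac{1 - 81 - 722 + 513}{10}} = - \frac{106}{366 - - \frac{289}{10}} = - \frac{106}{366 + \frac{289}{10}} = - \frac{106}{\frac{3949}{10}} = \left(-106\right) \frac{10}{3949} = - \frac{1060}{3949}$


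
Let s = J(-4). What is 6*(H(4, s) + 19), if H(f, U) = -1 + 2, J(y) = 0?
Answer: 120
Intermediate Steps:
s = 0
H(f, U) = 1
6*(H(4, s) + 19) = 6*(1 + 19) = 6*20 = 120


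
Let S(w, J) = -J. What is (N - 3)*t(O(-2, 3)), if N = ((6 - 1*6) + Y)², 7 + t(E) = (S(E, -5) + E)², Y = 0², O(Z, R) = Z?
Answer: -6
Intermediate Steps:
Y = 0
t(E) = -7 + (5 + E)² (t(E) = -7 + (-1*(-5) + E)² = -7 + (5 + E)²)
N = 0 (N = ((6 - 1*6) + 0)² = ((6 - 6) + 0)² = (0 + 0)² = 0² = 0)
(N - 3)*t(O(-2, 3)) = (0 - 3)*(-7 + (5 - 2)²) = -3*(-7 + 3²) = -3*(-7 + 9) = -3*2 = -6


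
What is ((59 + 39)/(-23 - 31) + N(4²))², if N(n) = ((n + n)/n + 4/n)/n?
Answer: 8369449/2985984 ≈ 2.8029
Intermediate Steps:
N(n) = (2 + 4/n)/n (N(n) = ((2*n)/n + 4/n)/n = (2 + 4/n)/n)
((59 + 39)/(-23 - 31) + N(4²))² = ((59 + 39)/(-23 - 31) + 2*(2 + 4²)/(4²)²)² = (98/(-54) + 2*(2 + 16)/16²)² = (98*(-1/54) + 2*(1/256)*18)² = (-49/27 + 9/64)² = (-2893/1728)² = 8369449/2985984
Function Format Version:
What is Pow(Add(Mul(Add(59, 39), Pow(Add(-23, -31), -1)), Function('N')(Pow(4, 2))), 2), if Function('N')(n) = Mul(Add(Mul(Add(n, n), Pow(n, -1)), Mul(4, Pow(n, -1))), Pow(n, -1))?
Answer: Rational(8369449, 2985984) ≈ 2.8029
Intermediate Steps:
Function('N')(n) = Mul(Pow(n, -1), Add(2, Mul(4, Pow(n, -1)))) (Function('N')(n) = Mul(Add(Mul(Mul(2, n), Pow(n, -1)), Mul(4, Pow(n, -1))), Pow(n, -1)) = Mul(Add(2, Mul(4, Pow(n, -1))), Pow(n, -1)) = Mul(Pow(n, -1), Add(2, Mul(4, Pow(n, -1)))))
Pow(Add(Mul(Add(59, 39), Pow(Add(-23, -31), -1)), Function('N')(Pow(4, 2))), 2) = Pow(Add(Mul(Add(59, 39), Pow(Add(-23, -31), -1)), Mul(2, Pow(Pow(4, 2), -2), Add(2, Pow(4, 2)))), 2) = Pow(Add(Mul(98, Pow(-54, -1)), Mul(2, Pow(16, -2), Add(2, 16))), 2) = Pow(Add(Mul(98, Rational(-1, 54)), Mul(2, Rational(1, 256), 18)), 2) = Pow(Add(Rational(-49, 27), Rational(9, 64)), 2) = Pow(Rational(-2893, 1728), 2) = Rational(8369449, 2985984)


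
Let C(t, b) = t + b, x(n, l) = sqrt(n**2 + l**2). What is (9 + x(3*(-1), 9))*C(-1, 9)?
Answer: 72 + 24*sqrt(10) ≈ 147.89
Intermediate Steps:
x(n, l) = sqrt(l**2 + n**2)
C(t, b) = b + t
(9 + x(3*(-1), 9))*C(-1, 9) = (9 + sqrt(9**2 + (3*(-1))**2))*(9 - 1) = (9 + sqrt(81 + (-3)**2))*8 = (9 + sqrt(81 + 9))*8 = (9 + sqrt(90))*8 = (9 + 3*sqrt(10))*8 = 72 + 24*sqrt(10)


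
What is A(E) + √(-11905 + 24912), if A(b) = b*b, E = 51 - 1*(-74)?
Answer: 15625 + √13007 ≈ 15739.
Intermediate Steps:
E = 125 (E = 51 + 74 = 125)
A(b) = b²
A(E) + √(-11905 + 24912) = 125² + √(-11905 + 24912) = 15625 + √13007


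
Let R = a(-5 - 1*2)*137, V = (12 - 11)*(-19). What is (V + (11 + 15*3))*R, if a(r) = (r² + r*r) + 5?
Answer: 522107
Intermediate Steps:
V = -19 (V = 1*(-19) = -19)
a(r) = 5 + 2*r² (a(r) = (r² + r²) + 5 = 2*r² + 5 = 5 + 2*r²)
R = 14111 (R = (5 + 2*(-5 - 1*2)²)*137 = (5 + 2*(-5 - 2)²)*137 = (5 + 2*(-7)²)*137 = (5 + 2*49)*137 = (5 + 98)*137 = 103*137 = 14111)
(V + (11 + 15*3))*R = (-19 + (11 + 15*3))*14111 = (-19 + (11 + 45))*14111 = (-19 + 56)*14111 = 37*14111 = 522107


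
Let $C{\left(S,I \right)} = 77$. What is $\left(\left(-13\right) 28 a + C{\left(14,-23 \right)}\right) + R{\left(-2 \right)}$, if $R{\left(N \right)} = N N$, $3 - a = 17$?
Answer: $5177$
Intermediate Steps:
$a = -14$ ($a = 3 - 17 = -14$)
$R{\left(N \right)} = N^{2}$
$\left(\left(-13\right) 28 a + C{\left(14,-23 \right)}\right) + R{\left(-2 \right)} = \left(\left(-13\right) 28 \left(-14\right) + 77\right) + \left(-2\right)^{2} = \left(\left(-364\right) \left(-14\right) + 77\right) + 4 = \left(5096 + 77\right) + 4 = 5173 + 4 = 5177$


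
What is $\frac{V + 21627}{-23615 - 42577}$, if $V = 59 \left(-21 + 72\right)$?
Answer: $- \frac{2053}{5516} \approx -0.37219$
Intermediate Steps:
$V = 3009$ ($V = 59 \cdot 51 = 3009$)
$\frac{V + 21627}{-23615 - 42577} = \frac{3009 + 21627}{-23615 - 42577} = \frac{24636}{-66192} = 24636 \left(- \frac{1}{66192}\right) = - \frac{2053}{5516}$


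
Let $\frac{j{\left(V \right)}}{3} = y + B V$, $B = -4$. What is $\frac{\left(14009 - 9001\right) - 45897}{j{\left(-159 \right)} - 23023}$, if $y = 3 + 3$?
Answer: $\frac{40889}{21097} \approx 1.9381$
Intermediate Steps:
$y = 6$
$j{\left(V \right)} = 18 - 12 V$ ($j{\left(V \right)} = 3 \left(6 - 4 V\right) = 18 - 12 V$)
$\frac{\left(14009 - 9001\right) - 45897}{j{\left(-159 \right)} - 23023} = \frac{\left(14009 - 9001\right) - 45897}{\left(18 - -1908\right) - 23023} = \frac{\left(14009 - 9001\right) - 45897}{\left(18 + 1908\right) - 23023} = \frac{5008 - 45897}{1926 - 23023} = - \frac{40889}{-21097} = \left(-40889\right) \left(- \frac{1}{21097}\right) = \frac{40889}{21097}$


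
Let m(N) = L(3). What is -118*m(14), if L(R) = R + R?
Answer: -708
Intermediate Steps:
L(R) = 2*R
m(N) = 6 (m(N) = 2*3 = 6)
-118*m(14) = -118*6 = -708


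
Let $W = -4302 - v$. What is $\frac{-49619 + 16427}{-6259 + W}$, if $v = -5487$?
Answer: $\frac{16596}{2537} \approx 6.5416$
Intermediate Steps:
$W = 1185$ ($W = -4302 - -5487 = -4302 + 5487 = 1185$)
$\frac{-49619 + 16427}{-6259 + W} = \frac{-49619 + 16427}{-6259 + 1185} = - \frac{33192}{-5074} = \left(-33192\right) \left(- \frac{1}{5074}\right) = \frac{16596}{2537}$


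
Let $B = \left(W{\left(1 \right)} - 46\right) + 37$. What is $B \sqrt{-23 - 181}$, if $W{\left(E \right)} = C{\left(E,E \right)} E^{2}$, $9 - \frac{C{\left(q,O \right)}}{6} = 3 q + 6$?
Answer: $- 18 i \sqrt{51} \approx - 128.55 i$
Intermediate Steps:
$C{\left(q,O \right)} = 18 - 18 q$ ($C{\left(q,O \right)} = 54 - 6 \left(3 q + 6\right) = 54 - 6 \left(6 + 3 q\right) = 54 - \left(36 + 18 q\right) = 18 - 18 q$)
$W{\left(E \right)} = E^{2} \left(18 - 18 E\right)$ ($W{\left(E \right)} = \left(18 - 18 E\right) E^{2} = E^{2} \left(18 - 18 E\right)$)
$B = -9$ ($B = \left(18 \cdot 1^{2} \left(1 - 1\right) - 46\right) + 37 = \left(18 \cdot 1 \left(1 - 1\right) - 46\right) + 37 = \left(18 \cdot 1 \cdot 0 - 46\right) + 37 = \left(0 - 46\right) + 37 = -46 + 37 = -9$)
$B \sqrt{-23 - 181} = - 9 \sqrt{-23 - 181} = - 9 \sqrt{-204} = - 9 \cdot 2 i \sqrt{51} = - 18 i \sqrt{51}$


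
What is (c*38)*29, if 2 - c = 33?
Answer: -34162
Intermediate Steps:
c = -31 (c = 2 - 1*33 = 2 - 33 = -31)
(c*38)*29 = -31*38*29 = -1178*29 = -34162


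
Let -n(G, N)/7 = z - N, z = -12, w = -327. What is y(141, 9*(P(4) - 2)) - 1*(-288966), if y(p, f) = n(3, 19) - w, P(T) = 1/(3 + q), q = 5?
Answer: 289510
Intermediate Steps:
P(T) = ⅛ (P(T) = 1/(3 + 5) = 1/8 = ⅛)
n(G, N) = 84 + 7*N (n(G, N) = -7*(-12 - N) = 84 + 7*N)
y(p, f) = 544 (y(p, f) = (84 + 7*19) - 1*(-327) = (84 + 133) + 327 = 217 + 327 = 544)
y(141, 9*(P(4) - 2)) - 1*(-288966) = 544 - 1*(-288966) = 544 + 288966 = 289510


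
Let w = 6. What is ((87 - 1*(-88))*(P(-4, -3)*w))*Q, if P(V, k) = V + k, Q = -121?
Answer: 889350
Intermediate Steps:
((87 - 1*(-88))*(P(-4, -3)*w))*Q = ((87 - 1*(-88))*((-4 - 3)*6))*(-121) = ((87 + 88)*(-7*6))*(-121) = (175*(-42))*(-121) = -7350*(-121) = 889350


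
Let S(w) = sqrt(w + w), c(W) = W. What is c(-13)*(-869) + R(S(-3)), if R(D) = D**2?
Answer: 11291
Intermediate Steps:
S(w) = sqrt(2)*sqrt(w) (S(w) = sqrt(2*w) = sqrt(2)*sqrt(w))
c(-13)*(-869) + R(S(-3)) = -13*(-869) + (sqrt(2)*sqrt(-3))**2 = 11297 + (sqrt(2)*(I*sqrt(3)))**2 = 11297 + (I*sqrt(6))**2 = 11297 - 6 = 11291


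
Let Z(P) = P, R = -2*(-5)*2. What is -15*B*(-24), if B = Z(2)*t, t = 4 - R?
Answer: -11520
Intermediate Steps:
R = 20 (R = 10*2 = 20)
t = -16 (t = 4 - 1*20 = 4 - 20 = -16)
B = -32 (B = 2*(-16) = -32)
-15*B*(-24) = -15*(-32)*(-24) = 480*(-24) = -11520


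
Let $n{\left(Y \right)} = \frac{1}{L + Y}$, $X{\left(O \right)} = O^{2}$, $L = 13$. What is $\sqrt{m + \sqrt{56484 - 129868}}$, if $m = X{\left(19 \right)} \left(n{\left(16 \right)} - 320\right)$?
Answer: $\frac{\sqrt{-97141851 + 1682 i \sqrt{18346}}}{29} \approx 0.39853 + 339.86 i$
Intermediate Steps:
$n{\left(Y \right)} = \frac{1}{13 + Y}$
$m = - \frac{3349719}{29}$ ($m = 19^{2} \left(\frac{1}{13 + 16} - 320\right) = 361 \left(\frac{1}{29} - 320\right) = 361 \left(- \frac{9279}{29}\right) = - \frac{3349719}{29} \approx -1.1551 \cdot 10^{5}$)
$\sqrt{m + \sqrt{56484 - 129868}} = \sqrt{- \frac{3349719}{29} + \sqrt{56484 - 129868}} = \sqrt{- \frac{3349719}{29} + \sqrt{-73384}} = \sqrt{- \frac{3349719}{29} + 2 i \sqrt{18346}}$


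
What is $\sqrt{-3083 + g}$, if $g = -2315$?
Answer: $i \sqrt{5398} \approx 73.471 i$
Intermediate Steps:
$\sqrt{-3083 + g} = \sqrt{-3083 - 2315} = \sqrt{-5398} = i \sqrt{5398}$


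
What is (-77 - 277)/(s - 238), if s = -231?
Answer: 354/469 ≈ 0.75480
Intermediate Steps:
(-77 - 277)/(s - 238) = (-77 - 277)/(-231 - 238) = -354/(-469) = -354*(-1/469) = 354/469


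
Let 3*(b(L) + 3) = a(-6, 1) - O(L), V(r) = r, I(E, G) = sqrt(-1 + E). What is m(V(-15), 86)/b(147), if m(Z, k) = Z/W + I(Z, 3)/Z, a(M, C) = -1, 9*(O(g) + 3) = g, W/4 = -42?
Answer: -9/784 + 6*I/175 ≈ -0.01148 + 0.034286*I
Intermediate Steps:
W = -168 (W = 4*(-42) = -168)
O(g) = -3 + g/9
m(Z, k) = -Z/168 + sqrt(-1 + Z)/Z (m(Z, k) = Z/(-168) + sqrt(-1 + Z)/Z = Z*(-1/168) + sqrt(-1 + Z)/Z = -Z/168 + sqrt(-1 + Z)/Z)
b(L) = -7/3 - L/27 (b(L) = -3 + (-1 - (-3 + L/9))/3 = -3 + (-1 + (3 - L/9))/3 = -3 + (2 - L/9)/3 = -3 + (2/3 - L/27) = -7/3 - L/27)
m(V(-15), 86)/b(147) = (-1/168*(-15) + sqrt(-1 - 15)/(-15))/(-7/3 - 1/27*147) = (5/56 - 4*I/15)/(-7/3 - 49/9) = (5/56 - 4*I/15)/(-70/9) = (5/56 - 4*I/15)*(-9/70) = -9/784 + 6*I/175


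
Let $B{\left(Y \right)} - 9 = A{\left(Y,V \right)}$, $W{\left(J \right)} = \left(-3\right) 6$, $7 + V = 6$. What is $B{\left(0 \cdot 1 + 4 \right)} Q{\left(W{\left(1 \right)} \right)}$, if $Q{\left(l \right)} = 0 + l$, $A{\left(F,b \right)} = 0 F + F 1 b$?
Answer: $-90$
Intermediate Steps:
$V = -1$ ($V = -7 + 6 = -1$)
$W{\left(J \right)} = -18$
$A{\left(F,b \right)} = F b$ ($A{\left(F,b \right)} = 0 + F b = F b$)
$Q{\left(l \right)} = l$
$B{\left(Y \right)} = 9 - Y$ ($B{\left(Y \right)} = 9 + Y \left(-1\right) = 9 - Y$)
$B{\left(0 \cdot 1 + 4 \right)} Q{\left(W{\left(1 \right)} \right)} = \left(9 - \left(0 \cdot 1 + 4\right)\right) \left(-18\right) = \left(9 - \left(0 + 4\right)\right) \left(-18\right) = \left(9 - 4\right) \left(-18\right) = 5 \left(-18\right) = -90$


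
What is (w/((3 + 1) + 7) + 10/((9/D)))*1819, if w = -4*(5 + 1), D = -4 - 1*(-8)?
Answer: 407456/99 ≈ 4115.7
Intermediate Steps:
D = 4 (D = -4 + 8 = 4)
w = -24 (w = -4*6 = -24)
(w/((3 + 1) + 7) + 10/((9/D)))*1819 = (-24/((3 + 1) + 7) + 10/((9/4)))*1819 = (-24/(4 + 7) + 10/((9*(¼))))*1819 = (-24/11 + 10/(9/4))*1819 = (-24*1/11 + 10*(4/9))*1819 = (-24/11 + 40/9)*1819 = (224/99)*1819 = 407456/99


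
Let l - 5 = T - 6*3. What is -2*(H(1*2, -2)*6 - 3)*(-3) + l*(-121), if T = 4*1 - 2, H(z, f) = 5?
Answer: 1493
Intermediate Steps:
T = 2 (T = 4 - 2 = 2)
l = -11 (l = 5 + (2 - 6*3) = 5 + (2 - 18) = 5 - 16 = -11)
-2*(H(1*2, -2)*6 - 3)*(-3) + l*(-121) = -2*(5*6 - 3)*(-3) - 11*(-121) = -2*(30 - 3)*(-3) + 1331 = -2*27*(-3) + 1331 = -54*(-3) + 1331 = 162 + 1331 = 1493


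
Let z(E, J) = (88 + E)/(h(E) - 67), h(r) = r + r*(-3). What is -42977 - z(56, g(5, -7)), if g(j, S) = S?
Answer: -7692739/179 ≈ -42976.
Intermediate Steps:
h(r) = -2*r (h(r) = r - 3*r = -2*r)
z(E, J) = (88 + E)/(-67 - 2*E) (z(E, J) = (88 + E)/(-2*E - 67) = (88 + E)/(-67 - 2*E))
-42977 - z(56, g(5, -7)) = -42977 - (-88 - 1*56)/(67 + 2*56) = -42977 - (-88 - 56)/(67 + 112) = -42977 - (-144)/179 = -42977 - 1*(-144/179) = -42977 + 144/179 = -7692739/179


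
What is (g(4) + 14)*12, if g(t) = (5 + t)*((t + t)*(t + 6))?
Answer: 8808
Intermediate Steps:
g(t) = 2*t*(5 + t)*(6 + t) (g(t) = (5 + t)*((2*t)*(6 + t)) = (5 + t)*(2*t*(6 + t)) = 2*t*(5 + t)*(6 + t))
(g(4) + 14)*12 = (2*4*(30 + 4² + 11*4) + 14)*12 = (2*4*(30 + 16 + 44) + 14)*12 = (2*4*90 + 14)*12 = (720 + 14)*12 = 734*12 = 8808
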